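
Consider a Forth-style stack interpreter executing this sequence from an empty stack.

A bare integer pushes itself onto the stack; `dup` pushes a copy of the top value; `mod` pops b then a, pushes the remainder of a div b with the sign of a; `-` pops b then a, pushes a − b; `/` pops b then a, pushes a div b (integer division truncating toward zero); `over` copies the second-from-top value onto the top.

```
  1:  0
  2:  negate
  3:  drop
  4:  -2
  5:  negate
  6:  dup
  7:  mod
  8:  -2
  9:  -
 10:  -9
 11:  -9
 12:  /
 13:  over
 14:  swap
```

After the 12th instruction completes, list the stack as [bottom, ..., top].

0      -> [0]
negate -> [0]
drop   -> []
-2     -> [-2]
negate -> [2]
dup    -> [2, 2]
mod    -> [0]
-2     -> [0, -2]
-      -> [2]
-9     -> [2, -9]
-9     -> [2, -9, -9]
/      -> [2, 1]

[2, 1]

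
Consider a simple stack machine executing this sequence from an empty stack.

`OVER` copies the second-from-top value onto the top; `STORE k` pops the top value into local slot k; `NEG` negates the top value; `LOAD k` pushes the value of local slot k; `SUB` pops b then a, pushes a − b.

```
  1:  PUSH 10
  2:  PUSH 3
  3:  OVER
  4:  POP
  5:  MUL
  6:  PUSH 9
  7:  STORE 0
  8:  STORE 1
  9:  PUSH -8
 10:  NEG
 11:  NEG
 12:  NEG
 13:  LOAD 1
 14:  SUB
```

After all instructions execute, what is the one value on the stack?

PUSH 10  10
PUSH 3   10 3
OVER     10 3 10
POP      10 3
MUL      30
PUSH 9   30 9
STORE 0  30
STORE 1  (empty)
PUSH -8  -8
NEG      8
NEG      -8
NEG      8
LOAD 1   8 30
SUB      -22

-22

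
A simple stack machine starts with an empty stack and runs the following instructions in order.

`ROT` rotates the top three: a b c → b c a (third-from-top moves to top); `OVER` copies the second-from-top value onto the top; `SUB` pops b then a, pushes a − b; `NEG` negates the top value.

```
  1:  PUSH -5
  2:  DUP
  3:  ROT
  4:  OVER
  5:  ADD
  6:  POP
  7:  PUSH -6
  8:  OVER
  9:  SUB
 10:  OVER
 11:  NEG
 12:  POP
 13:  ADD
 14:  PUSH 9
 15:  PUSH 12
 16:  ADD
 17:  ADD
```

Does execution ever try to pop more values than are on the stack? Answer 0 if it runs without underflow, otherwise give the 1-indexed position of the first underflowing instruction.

PUSH -5 : [-5]
DUP     : [-5, -5]
ROT  — needs 3 operands, stack has 2 → underflow

3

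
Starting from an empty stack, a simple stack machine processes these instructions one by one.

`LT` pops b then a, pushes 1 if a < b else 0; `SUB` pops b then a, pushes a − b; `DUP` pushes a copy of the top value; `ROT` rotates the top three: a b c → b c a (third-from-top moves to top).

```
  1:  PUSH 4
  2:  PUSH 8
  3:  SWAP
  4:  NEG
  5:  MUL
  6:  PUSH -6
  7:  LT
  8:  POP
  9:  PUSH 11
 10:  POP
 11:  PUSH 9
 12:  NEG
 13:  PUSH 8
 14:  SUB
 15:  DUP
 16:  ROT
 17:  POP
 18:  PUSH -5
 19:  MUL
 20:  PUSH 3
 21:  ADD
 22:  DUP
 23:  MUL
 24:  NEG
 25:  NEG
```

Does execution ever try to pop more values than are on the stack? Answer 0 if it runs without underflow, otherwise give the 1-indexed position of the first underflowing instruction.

16

PUSH 4   [4]
PUSH 8   [4, 8]
SWAP     [8, 4]
NEG      [8, -4]
MUL      [-32]
PUSH -6  [-32, -6]
LT       [1]
POP      []
PUSH 11  [11]
POP      []
PUSH 9   [9]
NEG      [-9]
PUSH 8   [-9, 8]
SUB      [-17]
DUP      [-17, -17]
ROT  — needs 3 operands, stack has 2 → underflow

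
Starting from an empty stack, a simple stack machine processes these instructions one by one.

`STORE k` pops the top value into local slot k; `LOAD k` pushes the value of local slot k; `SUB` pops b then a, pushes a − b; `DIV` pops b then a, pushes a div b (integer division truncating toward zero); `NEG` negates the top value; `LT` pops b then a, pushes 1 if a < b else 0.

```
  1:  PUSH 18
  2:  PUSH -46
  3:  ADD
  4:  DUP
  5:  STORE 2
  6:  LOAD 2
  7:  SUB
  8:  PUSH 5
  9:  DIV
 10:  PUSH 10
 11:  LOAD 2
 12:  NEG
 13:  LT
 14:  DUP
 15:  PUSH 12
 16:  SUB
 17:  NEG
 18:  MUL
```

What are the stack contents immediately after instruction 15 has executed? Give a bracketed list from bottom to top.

PUSH 18  -> 18
PUSH -46 -> 18 -46
ADD      -> -28
DUP      -> -28 -28
STORE 2  -> -28
LOAD 2   -> -28 -28
SUB      -> 0
PUSH 5   -> 0 5
DIV      -> 0
PUSH 10  -> 0 10
LOAD 2   -> 0 10 -28
NEG      -> 0 10 28
LT       -> 0 1
DUP      -> 0 1 1
PUSH 12  -> 0 1 1 12

[0, 1, 1, 12]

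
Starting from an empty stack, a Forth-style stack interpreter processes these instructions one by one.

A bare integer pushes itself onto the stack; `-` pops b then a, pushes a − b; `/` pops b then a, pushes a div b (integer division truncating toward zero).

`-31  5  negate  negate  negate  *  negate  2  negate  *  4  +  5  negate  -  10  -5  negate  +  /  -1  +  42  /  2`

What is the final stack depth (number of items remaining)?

-31    : [-31]
5      : [-31, 5]
negate : [-31, -5]
negate : [-31, 5]
negate : [-31, -5]
*      : [155]
negate : [-155]
2      : [-155, 2]
negate : [-155, -2]
*      : [310]
4      : [310, 4]
+      : [314]
5      : [314, 5]
negate : [314, -5]
-      : [319]
10     : [319, 10]
-5     : [319, 10, -5]
negate : [319, 10, 5]
+      : [319, 15]
/      : [21]
-1     : [21, -1]
+      : [20]
42     : [20, 42]
/      : [0]
2      : [0, 2]

2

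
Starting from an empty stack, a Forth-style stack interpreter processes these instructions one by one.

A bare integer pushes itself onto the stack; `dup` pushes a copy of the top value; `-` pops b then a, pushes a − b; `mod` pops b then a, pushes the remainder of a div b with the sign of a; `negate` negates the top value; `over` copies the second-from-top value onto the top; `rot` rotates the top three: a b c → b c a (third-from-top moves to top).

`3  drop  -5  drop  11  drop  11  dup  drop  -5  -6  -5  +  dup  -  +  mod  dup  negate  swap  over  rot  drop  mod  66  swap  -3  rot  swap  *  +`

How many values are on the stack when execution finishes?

1

3       3
drop    (empty)
-5      -5
drop    (empty)
11      11
drop    (empty)
11      11
dup     11 11
drop    11
-5      11 -5
-6      11 -5 -6
-5      11 -5 -6 -5
+       11 -5 -11
dup     11 -5 -11 -11
-       11 -5 0
+       11 -5
mod     1
dup     1 1
negate  1 -1
swap    -1 1
over    -1 1 -1
rot     1 -1 -1
drop    1 -1
mod     0
66      0 66
swap    66 0
-3      66 0 -3
rot     0 -3 66
swap    0 66 -3
*       0 -198
+       -198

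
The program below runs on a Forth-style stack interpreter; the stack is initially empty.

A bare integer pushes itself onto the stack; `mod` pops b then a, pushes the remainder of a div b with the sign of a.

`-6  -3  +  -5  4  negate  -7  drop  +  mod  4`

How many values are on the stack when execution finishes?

-6     -> -6
-3     -> -6 -3
+      -> -9
-5     -> -9 -5
4      -> -9 -5 4
negate -> -9 -5 -4
-7     -> -9 -5 -4 -7
drop   -> -9 -5 -4
+      -> -9 -9
mod    -> 0
4      -> 0 4

2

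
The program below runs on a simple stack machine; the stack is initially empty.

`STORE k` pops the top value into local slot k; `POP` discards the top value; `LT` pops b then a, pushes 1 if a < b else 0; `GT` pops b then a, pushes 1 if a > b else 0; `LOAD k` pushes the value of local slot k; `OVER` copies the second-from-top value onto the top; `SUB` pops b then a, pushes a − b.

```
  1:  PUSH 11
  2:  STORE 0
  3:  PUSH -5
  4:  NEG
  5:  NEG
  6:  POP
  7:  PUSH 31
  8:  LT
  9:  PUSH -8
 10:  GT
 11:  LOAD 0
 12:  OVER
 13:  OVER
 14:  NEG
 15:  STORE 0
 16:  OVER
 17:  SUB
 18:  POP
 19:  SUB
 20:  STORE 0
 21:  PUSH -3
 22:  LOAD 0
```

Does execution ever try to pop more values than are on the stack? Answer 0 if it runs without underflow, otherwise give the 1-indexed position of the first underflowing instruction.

PUSH 11 → 11
STORE 0 → (empty)
PUSH -5 → -5
NEG     → 5
NEG     → -5
POP     → (empty)
PUSH 31 → 31
LT  — needs 2 operands, stack has 1 → underflow

8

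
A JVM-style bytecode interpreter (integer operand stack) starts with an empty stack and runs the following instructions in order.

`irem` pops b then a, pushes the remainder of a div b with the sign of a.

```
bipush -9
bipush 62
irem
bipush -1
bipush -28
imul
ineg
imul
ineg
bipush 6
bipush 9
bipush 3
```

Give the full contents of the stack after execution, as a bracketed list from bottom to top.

[-252, 6, 9, 3]

bipush -9  : -9
bipush 62  : -9 62
irem       : -9
bipush -1  : -9 -1
bipush -28 : -9 -1 -28
imul       : -9 28
ineg       : -9 -28
imul       : 252
ineg       : -252
bipush 6   : -252 6
bipush 9   : -252 6 9
bipush 3   : -252 6 9 3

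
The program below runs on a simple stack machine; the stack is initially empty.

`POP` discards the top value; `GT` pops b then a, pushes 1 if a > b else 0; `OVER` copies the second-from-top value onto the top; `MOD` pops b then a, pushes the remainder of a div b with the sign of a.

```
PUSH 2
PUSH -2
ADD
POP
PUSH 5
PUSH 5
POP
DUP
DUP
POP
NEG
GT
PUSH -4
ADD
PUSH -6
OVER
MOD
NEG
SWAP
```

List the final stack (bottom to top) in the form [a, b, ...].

PUSH 2  -> 2
PUSH -2 -> 2 -2
ADD     -> 0
POP     -> (empty)
PUSH 5  -> 5
PUSH 5  -> 5 5
POP     -> 5
DUP     -> 5 5
DUP     -> 5 5 5
POP     -> 5 5
NEG     -> 5 -5
GT      -> 1
PUSH -4 -> 1 -4
ADD     -> -3
PUSH -6 -> -3 -6
OVER    -> -3 -6 -3
MOD     -> -3 0
NEG     -> -3 0
SWAP    -> 0 -3

[0, -3]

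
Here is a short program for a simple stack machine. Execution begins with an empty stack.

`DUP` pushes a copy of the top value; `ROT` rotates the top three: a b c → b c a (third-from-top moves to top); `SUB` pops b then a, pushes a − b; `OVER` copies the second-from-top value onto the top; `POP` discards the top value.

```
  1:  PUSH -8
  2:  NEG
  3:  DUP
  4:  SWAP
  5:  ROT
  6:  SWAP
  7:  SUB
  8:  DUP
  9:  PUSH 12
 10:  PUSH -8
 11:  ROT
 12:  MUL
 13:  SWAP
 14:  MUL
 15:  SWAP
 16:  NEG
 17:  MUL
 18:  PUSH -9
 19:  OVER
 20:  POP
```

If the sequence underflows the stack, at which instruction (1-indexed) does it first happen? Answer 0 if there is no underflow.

5

PUSH -8 -> -8
NEG     -> 8
DUP     -> 8 8
SWAP    -> 8 8
ROT  — needs 3 operands, stack has 2 → underflow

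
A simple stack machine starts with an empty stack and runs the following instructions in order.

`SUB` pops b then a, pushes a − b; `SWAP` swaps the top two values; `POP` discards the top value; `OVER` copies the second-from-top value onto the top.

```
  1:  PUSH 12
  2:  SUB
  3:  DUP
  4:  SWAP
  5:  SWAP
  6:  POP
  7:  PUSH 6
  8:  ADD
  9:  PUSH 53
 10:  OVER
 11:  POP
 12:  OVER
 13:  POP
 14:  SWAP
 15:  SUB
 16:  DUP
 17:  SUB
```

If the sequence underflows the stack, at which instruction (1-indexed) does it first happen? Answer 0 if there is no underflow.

2

PUSH 12 → 12
SUB  — needs 2 operands, stack has 1 → underflow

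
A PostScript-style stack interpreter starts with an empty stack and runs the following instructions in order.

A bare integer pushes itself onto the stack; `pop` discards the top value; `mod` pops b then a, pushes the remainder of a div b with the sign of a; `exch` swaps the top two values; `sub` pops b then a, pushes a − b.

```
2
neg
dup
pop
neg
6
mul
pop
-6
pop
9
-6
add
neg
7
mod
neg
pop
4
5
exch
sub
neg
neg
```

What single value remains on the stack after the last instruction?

1

2    : 2
neg  : -2
dup  : -2 -2
pop  : -2
neg  : 2
6    : 2 6
mul  : 12
pop  : (empty)
-6   : -6
pop  : (empty)
9    : 9
-6   : 9 -6
add  : 3
neg  : -3
7    : -3 7
mod  : -3
neg  : 3
pop  : (empty)
4    : 4
5    : 4 5
exch : 5 4
sub  : 1
neg  : -1
neg  : 1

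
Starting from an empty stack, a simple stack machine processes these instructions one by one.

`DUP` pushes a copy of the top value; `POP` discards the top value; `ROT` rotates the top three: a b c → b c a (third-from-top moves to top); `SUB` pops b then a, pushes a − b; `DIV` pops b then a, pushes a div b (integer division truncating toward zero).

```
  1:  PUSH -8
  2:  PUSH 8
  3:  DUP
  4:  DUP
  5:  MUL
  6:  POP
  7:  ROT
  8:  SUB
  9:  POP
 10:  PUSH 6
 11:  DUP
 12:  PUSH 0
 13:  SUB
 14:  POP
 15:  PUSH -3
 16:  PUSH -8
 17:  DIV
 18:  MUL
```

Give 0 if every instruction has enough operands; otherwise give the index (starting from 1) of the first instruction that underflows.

PUSH -8 -> -8
PUSH 8  -> -8 8
DUP     -> -8 8 8
DUP     -> -8 8 8 8
MUL     -> -8 8 64
POP     -> -8 8
ROT  — needs 3 operands, stack has 2 → underflow

7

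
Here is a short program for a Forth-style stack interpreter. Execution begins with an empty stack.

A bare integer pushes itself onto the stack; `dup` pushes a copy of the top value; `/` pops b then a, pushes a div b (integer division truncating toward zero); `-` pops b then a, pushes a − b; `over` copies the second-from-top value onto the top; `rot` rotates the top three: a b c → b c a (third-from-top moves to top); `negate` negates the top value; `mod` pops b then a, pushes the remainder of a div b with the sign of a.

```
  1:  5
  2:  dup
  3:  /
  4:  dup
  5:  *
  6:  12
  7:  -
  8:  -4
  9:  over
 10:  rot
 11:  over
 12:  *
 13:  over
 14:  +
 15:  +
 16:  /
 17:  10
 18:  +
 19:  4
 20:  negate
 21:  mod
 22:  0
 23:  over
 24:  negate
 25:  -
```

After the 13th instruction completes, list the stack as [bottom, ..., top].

5    -> 5
dup  -> 5 5
/    -> 1
dup  -> 1 1
*    -> 1
12   -> 1 12
-    -> -11
-4   -> -11 -4
over -> -11 -4 -11
rot  -> -4 -11 -11
over -> -4 -11 -11 -11
*    -> -4 -11 121
over -> -4 -11 121 -11

[-4, -11, 121, -11]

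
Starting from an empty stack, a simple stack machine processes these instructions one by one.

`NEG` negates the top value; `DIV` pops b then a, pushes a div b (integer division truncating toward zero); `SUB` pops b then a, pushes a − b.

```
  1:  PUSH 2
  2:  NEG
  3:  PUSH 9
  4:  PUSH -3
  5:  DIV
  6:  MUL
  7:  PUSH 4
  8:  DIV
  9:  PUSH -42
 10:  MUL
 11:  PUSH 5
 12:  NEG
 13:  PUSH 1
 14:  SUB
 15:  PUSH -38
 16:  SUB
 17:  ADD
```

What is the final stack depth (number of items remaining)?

PUSH 2   → 2
NEG      → -2
PUSH 9   → -2 9
PUSH -3  → -2 9 -3
DIV      → -2 -3
MUL      → 6
PUSH 4   → 6 4
DIV      → 1
PUSH -42 → 1 -42
MUL      → -42
PUSH 5   → -42 5
NEG      → -42 -5
PUSH 1   → -42 -5 1
SUB      → -42 -6
PUSH -38 → -42 -6 -38
SUB      → -42 32
ADD      → -10

1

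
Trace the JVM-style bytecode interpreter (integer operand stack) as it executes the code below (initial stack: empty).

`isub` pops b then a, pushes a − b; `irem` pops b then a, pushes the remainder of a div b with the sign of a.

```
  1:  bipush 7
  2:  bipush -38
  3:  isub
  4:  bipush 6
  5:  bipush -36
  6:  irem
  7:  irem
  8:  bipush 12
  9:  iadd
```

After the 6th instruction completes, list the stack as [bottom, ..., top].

[45, 6]

bipush 7    [7]
bipush -38  [7, -38]
isub        [45]
bipush 6    [45, 6]
bipush -36  [45, 6, -36]
irem        [45, 6]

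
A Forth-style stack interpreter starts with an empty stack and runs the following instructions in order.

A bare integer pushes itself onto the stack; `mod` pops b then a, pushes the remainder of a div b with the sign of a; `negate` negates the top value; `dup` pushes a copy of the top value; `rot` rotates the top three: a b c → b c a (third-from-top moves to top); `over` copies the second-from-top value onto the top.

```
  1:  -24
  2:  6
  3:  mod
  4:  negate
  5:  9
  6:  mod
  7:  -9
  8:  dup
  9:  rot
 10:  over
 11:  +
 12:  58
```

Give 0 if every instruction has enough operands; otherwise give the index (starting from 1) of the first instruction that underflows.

0

-24    : [-24]
6      : [-24, 6]
mod    : [0]
negate : [0]
9      : [0, 9]
mod    : [0]
-9     : [0, -9]
dup    : [0, -9, -9]
rot    : [-9, -9, 0]
over   : [-9, -9, 0, -9]
+      : [-9, -9, -9]
58     : [-9, -9, -9, 58]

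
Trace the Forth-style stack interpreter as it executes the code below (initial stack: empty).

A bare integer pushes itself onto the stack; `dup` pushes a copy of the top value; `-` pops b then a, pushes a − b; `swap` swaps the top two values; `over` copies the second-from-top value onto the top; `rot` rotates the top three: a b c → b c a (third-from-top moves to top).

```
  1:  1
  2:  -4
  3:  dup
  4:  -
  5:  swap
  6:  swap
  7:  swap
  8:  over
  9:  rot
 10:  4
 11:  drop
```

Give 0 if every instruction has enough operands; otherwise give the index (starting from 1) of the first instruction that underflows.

1    -> 1
-4   -> 1 -4
dup  -> 1 -4 -4
-    -> 1 0
swap -> 0 1
swap -> 1 0
swap -> 0 1
over -> 0 1 0
rot  -> 1 0 0
4    -> 1 0 0 4
drop -> 1 0 0

0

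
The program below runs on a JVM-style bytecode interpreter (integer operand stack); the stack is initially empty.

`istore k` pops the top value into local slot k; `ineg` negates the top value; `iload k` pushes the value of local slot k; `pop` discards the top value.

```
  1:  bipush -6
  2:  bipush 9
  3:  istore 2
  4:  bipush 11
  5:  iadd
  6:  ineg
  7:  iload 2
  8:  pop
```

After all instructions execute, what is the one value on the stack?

-5

bipush -6 -> [-6]
bipush 9  -> [-6, 9]
istore 2  -> [-6]
bipush 11 -> [-6, 11]
iadd      -> [5]
ineg      -> [-5]
iload 2   -> [-5, 9]
pop       -> [-5]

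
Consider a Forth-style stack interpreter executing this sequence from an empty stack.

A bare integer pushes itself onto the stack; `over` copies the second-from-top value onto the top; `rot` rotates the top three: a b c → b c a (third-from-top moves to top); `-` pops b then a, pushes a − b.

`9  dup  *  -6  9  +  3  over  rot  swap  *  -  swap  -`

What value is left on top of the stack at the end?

9    -> 9
dup  -> 9 9
*    -> 81
-6   -> 81 -6
9    -> 81 -6 9
+    -> 81 3
3    -> 81 3 3
over -> 81 3 3 3
rot  -> 81 3 3 3
swap -> 81 3 3 3
*    -> 81 3 9
-    -> 81 -6
swap -> -6 81
-    -> -87

-87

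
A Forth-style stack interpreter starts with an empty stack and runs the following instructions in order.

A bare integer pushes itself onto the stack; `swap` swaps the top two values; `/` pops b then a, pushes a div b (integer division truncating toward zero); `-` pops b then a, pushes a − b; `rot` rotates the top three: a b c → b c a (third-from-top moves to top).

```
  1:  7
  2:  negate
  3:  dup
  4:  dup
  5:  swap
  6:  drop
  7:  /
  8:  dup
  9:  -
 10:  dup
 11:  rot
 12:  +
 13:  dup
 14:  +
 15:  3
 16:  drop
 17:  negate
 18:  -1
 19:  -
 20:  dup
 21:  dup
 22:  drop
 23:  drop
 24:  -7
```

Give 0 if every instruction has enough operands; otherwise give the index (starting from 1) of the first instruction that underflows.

11

7      → 7
negate → -7
dup    → -7 -7
dup    → -7 -7 -7
swap   → -7 -7 -7
drop   → -7 -7
/      → 1
dup    → 1 1
-      → 0
dup    → 0 0
rot  — needs 3 operands, stack has 2 → underflow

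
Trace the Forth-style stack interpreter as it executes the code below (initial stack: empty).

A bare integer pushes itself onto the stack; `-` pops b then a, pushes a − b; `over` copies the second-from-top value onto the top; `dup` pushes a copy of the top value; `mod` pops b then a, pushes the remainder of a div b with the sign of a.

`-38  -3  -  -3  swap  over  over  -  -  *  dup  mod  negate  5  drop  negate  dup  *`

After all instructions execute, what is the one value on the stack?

0

-38    : [-38]
-3     : [-38, -3]
-      : [-35]
-3     : [-35, -3]
swap   : [-3, -35]
over   : [-3, -35, -3]
over   : [-3, -35, -3, -35]
-      : [-3, -35, 32]
-      : [-3, -67]
*      : [201]
dup    : [201, 201]
mod    : [0]
negate : [0]
5      : [0, 5]
drop   : [0]
negate : [0]
dup    : [0, 0]
*      : [0]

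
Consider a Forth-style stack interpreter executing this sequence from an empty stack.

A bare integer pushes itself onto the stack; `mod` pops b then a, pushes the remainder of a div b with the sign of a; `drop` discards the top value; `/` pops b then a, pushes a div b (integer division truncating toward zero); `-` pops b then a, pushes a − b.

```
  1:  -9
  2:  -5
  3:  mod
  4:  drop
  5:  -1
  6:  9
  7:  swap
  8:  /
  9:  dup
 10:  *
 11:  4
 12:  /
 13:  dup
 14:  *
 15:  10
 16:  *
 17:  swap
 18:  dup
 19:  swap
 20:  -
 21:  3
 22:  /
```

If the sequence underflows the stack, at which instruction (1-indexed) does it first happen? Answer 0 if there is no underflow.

17

-9   -> [-9]
-5   -> [-9, -5]
mod  -> [-4]
drop -> []
-1   -> [-1]
9    -> [-1, 9]
swap -> [9, -1]
/    -> [-9]
dup  -> [-9, -9]
*    -> [81]
4    -> [81, 4]
/    -> [20]
dup  -> [20, 20]
*    -> [400]
10   -> [400, 10]
*    -> [4000]
swap  — needs 2 operands, stack has 1 → underflow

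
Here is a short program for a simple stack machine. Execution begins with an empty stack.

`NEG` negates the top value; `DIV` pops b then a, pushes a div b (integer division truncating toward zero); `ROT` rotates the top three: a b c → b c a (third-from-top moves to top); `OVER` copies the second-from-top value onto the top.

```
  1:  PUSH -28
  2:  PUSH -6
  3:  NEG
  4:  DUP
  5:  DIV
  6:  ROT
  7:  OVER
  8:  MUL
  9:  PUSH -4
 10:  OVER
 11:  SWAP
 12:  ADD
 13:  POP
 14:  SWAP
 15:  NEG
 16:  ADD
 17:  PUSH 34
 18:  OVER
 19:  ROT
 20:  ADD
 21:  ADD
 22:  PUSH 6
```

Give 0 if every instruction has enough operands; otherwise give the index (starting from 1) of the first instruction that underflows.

PUSH -28  [-28]
PUSH -6   [-28, -6]
NEG       [-28, 6]
DUP       [-28, 6, 6]
DIV       [-28, 1]
ROT  — needs 3 operands, stack has 2 → underflow

6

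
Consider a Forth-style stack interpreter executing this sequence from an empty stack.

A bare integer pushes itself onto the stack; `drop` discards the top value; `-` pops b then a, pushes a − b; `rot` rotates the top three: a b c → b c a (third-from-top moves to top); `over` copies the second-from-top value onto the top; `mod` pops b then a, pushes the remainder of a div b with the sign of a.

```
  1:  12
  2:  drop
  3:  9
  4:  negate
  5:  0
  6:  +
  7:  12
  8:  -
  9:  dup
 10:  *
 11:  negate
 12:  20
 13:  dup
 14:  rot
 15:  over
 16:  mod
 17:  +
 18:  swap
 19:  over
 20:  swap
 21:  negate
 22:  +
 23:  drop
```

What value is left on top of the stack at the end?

12      [12]
drop    []
9       [9]
negate  [-9]
0       [-9, 0]
+       [-9]
12      [-9, 12]
-       [-21]
dup     [-21, -21]
*       [441]
negate  [-441]
20      [-441, 20]
dup     [-441, 20, 20]
rot     [20, 20, -441]
over    [20, 20, -441, 20]
mod     [20, 20, -1]
+       [20, 19]
swap    [19, 20]
over    [19, 20, 19]
swap    [19, 19, 20]
negate  [19, 19, -20]
+       [19, -1]
drop    [19]

19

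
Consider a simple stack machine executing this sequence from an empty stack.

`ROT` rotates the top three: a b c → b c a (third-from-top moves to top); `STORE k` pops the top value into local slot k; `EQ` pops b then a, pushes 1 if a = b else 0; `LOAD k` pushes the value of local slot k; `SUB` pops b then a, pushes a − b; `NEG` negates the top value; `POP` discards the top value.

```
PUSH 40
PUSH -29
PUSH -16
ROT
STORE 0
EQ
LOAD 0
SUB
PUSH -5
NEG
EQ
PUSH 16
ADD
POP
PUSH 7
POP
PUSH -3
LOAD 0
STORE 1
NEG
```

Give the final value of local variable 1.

40

PUSH 40  → 40
PUSH -29 → 40 -29
PUSH -16 → 40 -29 -16
ROT      → -29 -16 40
STORE 0  → -29 -16
EQ       → 0
LOAD 0   → 0 40
SUB      → -40
PUSH -5  → -40 -5
NEG      → -40 5
EQ       → 0
PUSH 16  → 0 16
ADD      → 16
POP      → (empty)
PUSH 7   → 7
POP      → (empty)
PUSH -3  → -3
LOAD 0   → -3 40
STORE 1  → -3
NEG      → 3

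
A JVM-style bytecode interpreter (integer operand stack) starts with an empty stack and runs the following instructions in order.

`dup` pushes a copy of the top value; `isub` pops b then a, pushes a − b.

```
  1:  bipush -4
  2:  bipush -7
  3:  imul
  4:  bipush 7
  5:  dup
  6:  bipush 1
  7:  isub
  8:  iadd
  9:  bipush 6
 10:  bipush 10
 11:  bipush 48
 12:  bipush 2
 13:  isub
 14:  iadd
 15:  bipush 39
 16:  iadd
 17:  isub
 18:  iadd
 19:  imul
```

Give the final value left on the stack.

bipush -4 → -4
bipush -7 → -4 -7
imul      → 28
bipush 7  → 28 7
dup       → 28 7 7
bipush 1  → 28 7 7 1
isub      → 28 7 6
iadd      → 28 13
bipush 6  → 28 13 6
bipush 10 → 28 13 6 10
bipush 48 → 28 13 6 10 48
bipush 2  → 28 13 6 10 48 2
isub      → 28 13 6 10 46
iadd      → 28 13 6 56
bipush 39 → 28 13 6 56 39
iadd      → 28 13 6 95
isub      → 28 13 -89
iadd      → 28 -76
imul      → -2128

-2128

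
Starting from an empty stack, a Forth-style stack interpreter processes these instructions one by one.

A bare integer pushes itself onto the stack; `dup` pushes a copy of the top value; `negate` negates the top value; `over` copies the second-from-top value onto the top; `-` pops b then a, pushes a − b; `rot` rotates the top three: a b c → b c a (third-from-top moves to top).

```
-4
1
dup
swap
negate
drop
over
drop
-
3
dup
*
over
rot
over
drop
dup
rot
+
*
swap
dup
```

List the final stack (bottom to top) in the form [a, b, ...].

-4     -> -4
1      -> -4 1
dup    -> -4 1 1
swap   -> -4 1 1
negate -> -4 1 -1
drop   -> -4 1
over   -> -4 1 -4
drop   -> -4 1
-      -> -5
3      -> -5 3
dup    -> -5 3 3
*      -> -5 9
over   -> -5 9 -5
rot    -> 9 -5 -5
over   -> 9 -5 -5 -5
drop   -> 9 -5 -5
dup    -> 9 -5 -5 -5
rot    -> 9 -5 -5 -5
+      -> 9 -5 -10
*      -> 9 50
swap   -> 50 9
dup    -> 50 9 9

[50, 9, 9]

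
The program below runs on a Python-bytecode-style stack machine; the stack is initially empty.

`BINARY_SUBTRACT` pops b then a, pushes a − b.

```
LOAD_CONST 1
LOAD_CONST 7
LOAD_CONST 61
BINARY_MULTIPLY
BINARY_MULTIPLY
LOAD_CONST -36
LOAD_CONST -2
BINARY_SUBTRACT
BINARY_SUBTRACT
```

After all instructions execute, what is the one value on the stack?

461

LOAD_CONST 1    : 1
LOAD_CONST 7    : 1 7
LOAD_CONST 61   : 1 7 61
BINARY_MULTIPLY : 1 427
BINARY_MULTIPLY : 427
LOAD_CONST -36  : 427 -36
LOAD_CONST -2   : 427 -36 -2
BINARY_SUBTRACT : 427 -34
BINARY_SUBTRACT : 461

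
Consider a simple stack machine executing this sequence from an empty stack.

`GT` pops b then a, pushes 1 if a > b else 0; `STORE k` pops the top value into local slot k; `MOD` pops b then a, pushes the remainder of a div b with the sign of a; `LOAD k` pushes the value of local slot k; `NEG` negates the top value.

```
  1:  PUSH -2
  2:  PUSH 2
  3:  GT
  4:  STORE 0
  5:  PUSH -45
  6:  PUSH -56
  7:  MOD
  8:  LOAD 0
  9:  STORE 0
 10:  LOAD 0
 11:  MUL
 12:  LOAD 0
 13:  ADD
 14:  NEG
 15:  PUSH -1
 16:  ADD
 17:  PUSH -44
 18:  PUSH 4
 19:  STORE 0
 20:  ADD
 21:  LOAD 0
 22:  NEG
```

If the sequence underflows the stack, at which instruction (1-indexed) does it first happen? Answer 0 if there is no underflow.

0

PUSH -2   [-2]
PUSH 2    [-2, 2]
GT        [0]
STORE 0   []
PUSH -45  [-45]
PUSH -56  [-45, -56]
MOD       [-45]
LOAD 0    [-45, 0]
STORE 0   [-45]
LOAD 0    [-45, 0]
MUL       [0]
LOAD 0    [0, 0]
ADD       [0]
NEG       [0]
PUSH -1   [0, -1]
ADD       [-1]
PUSH -44  [-1, -44]
PUSH 4    [-1, -44, 4]
STORE 0   [-1, -44]
ADD       [-45]
LOAD 0    [-45, 4]
NEG       [-45, -4]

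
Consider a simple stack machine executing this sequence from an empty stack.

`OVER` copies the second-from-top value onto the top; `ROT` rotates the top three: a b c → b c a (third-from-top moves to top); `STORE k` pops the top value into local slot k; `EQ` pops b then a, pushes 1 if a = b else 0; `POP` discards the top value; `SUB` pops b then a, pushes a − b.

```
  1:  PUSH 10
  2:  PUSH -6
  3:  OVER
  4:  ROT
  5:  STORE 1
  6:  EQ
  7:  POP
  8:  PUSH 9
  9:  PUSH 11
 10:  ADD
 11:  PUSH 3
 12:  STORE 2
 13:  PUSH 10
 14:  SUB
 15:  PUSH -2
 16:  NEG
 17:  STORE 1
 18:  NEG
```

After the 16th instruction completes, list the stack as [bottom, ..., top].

PUSH 10 -> [10]
PUSH -6 -> [10, -6]
OVER    -> [10, -6, 10]
ROT     -> [-6, 10, 10]
STORE 1 -> [-6, 10]
EQ      -> [0]
POP     -> []
PUSH 9  -> [9]
PUSH 11 -> [9, 11]
ADD     -> [20]
PUSH 3  -> [20, 3]
STORE 2 -> [20]
PUSH 10 -> [20, 10]
SUB     -> [10]
PUSH -2 -> [10, -2]
NEG     -> [10, 2]

[10, 2]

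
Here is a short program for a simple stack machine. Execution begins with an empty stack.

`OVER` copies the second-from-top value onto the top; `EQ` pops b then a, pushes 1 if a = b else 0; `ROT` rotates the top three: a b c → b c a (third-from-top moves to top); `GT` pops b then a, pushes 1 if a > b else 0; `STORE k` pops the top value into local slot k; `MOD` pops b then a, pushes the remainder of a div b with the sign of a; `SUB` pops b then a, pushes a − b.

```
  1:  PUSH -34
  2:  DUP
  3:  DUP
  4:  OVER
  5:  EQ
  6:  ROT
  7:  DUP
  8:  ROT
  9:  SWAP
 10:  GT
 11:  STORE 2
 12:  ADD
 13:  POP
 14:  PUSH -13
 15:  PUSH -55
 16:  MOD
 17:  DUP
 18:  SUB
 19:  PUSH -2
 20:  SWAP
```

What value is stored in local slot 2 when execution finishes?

PUSH -34  -34
DUP       -34 -34
DUP       -34 -34 -34
OVER      -34 -34 -34 -34
EQ        -34 -34 1
ROT       -34 1 -34
DUP       -34 1 -34 -34
ROT       -34 -34 -34 1
SWAP      -34 -34 1 -34
GT        -34 -34 1
STORE 2   -34 -34
ADD       -68
POP       (empty)
PUSH -13  -13
PUSH -55  -13 -55
MOD       -13
DUP       -13 -13
SUB       0
PUSH -2   0 -2
SWAP      -2 0

1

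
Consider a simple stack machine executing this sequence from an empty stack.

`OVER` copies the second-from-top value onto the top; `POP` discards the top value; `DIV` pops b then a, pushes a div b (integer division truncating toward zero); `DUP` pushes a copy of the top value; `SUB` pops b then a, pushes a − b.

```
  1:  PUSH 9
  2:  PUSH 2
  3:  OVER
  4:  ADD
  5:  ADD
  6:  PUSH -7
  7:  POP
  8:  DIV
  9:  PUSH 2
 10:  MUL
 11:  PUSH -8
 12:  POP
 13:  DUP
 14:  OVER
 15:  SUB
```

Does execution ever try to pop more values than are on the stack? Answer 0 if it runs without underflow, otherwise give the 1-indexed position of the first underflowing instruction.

8

PUSH 9  : [9]
PUSH 2  : [9, 2]
OVER    : [9, 2, 9]
ADD     : [9, 11]
ADD     : [20]
PUSH -7 : [20, -7]
POP     : [20]
DIV  — needs 2 operands, stack has 1 → underflow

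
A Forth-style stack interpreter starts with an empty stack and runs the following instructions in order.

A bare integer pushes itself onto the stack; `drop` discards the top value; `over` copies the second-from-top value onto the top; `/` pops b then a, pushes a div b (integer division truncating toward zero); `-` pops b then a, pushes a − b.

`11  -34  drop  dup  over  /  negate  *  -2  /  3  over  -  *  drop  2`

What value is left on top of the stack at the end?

11     → 11
-34    → 11 -34
drop   → 11
dup    → 11 11
over   → 11 11 11
/      → 11 1
negate → 11 -1
*      → -11
-2     → -11 -2
/      → 5
3      → 5 3
over   → 5 3 5
-      → 5 -2
*      → -10
drop   → (empty)
2      → 2

2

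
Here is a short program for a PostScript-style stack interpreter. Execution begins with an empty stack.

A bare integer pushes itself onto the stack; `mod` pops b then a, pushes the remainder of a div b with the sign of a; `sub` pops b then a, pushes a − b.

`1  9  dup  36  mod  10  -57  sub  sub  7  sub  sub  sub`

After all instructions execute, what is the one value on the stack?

-73

1   -> [1]
9   -> [1, 9]
dup -> [1, 9, 9]
36  -> [1, 9, 9, 36]
mod -> [1, 9, 9]
10  -> [1, 9, 9, 10]
-57 -> [1, 9, 9, 10, -57]
sub -> [1, 9, 9, 67]
sub -> [1, 9, -58]
7   -> [1, 9, -58, 7]
sub -> [1, 9, -65]
sub -> [1, 74]
sub -> [-73]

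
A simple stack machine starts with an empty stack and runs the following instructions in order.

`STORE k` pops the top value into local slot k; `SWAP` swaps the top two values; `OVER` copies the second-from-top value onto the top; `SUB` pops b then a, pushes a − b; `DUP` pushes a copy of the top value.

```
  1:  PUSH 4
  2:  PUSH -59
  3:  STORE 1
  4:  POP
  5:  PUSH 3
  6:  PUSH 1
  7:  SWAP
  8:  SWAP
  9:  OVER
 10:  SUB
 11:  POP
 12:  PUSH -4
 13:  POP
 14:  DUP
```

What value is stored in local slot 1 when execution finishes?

PUSH 4   -> 4
PUSH -59 -> 4 -59
STORE 1  -> 4
POP      -> (empty)
PUSH 3   -> 3
PUSH 1   -> 3 1
SWAP     -> 1 3
SWAP     -> 3 1
OVER     -> 3 1 3
SUB      -> 3 -2
POP      -> 3
PUSH -4  -> 3 -4
POP      -> 3
DUP      -> 3 3

-59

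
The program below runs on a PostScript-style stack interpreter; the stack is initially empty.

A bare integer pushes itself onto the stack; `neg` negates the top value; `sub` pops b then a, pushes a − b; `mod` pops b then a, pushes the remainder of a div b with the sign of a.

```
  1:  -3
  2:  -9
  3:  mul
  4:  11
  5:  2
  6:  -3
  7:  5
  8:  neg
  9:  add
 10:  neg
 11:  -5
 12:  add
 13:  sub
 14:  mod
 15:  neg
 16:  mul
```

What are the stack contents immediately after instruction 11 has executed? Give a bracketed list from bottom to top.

-3  → -3
-9  → -3 -9
mul → 27
11  → 27 11
2   → 27 11 2
-3  → 27 11 2 -3
5   → 27 11 2 -3 5
neg → 27 11 2 -3 -5
add → 27 11 2 -8
neg → 27 11 2 8
-5  → 27 11 2 8 -5

[27, 11, 2, 8, -5]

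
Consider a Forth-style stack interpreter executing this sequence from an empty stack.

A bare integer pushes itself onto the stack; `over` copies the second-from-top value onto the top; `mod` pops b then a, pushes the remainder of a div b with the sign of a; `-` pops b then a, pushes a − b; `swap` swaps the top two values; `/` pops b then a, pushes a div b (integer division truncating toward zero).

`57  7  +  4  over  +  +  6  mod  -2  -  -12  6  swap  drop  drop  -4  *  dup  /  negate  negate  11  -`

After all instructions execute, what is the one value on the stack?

-10

57      57
7       57 7
+       64
4       64 4
over    64 4 64
+       64 68
+       132
6       132 6
mod     0
-2      0 -2
-       2
-12     2 -12
6       2 -12 6
swap    2 6 -12
drop    2 6
drop    2
-4      2 -4
*       -8
dup     -8 -8
/       1
negate  -1
negate  1
11      1 11
-       -10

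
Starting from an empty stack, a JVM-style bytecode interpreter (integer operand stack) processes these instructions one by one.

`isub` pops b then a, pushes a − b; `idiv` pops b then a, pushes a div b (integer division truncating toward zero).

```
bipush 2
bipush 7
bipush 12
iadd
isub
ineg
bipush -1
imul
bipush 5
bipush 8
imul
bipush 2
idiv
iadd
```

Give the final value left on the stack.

3

bipush 2  → [2]
bipush 7  → [2, 7]
bipush 12 → [2, 7, 12]
iadd      → [2, 19]
isub      → [-17]
ineg      → [17]
bipush -1 → [17, -1]
imul      → [-17]
bipush 5  → [-17, 5]
bipush 8  → [-17, 5, 8]
imul      → [-17, 40]
bipush 2  → [-17, 40, 2]
idiv      → [-17, 20]
iadd      → [3]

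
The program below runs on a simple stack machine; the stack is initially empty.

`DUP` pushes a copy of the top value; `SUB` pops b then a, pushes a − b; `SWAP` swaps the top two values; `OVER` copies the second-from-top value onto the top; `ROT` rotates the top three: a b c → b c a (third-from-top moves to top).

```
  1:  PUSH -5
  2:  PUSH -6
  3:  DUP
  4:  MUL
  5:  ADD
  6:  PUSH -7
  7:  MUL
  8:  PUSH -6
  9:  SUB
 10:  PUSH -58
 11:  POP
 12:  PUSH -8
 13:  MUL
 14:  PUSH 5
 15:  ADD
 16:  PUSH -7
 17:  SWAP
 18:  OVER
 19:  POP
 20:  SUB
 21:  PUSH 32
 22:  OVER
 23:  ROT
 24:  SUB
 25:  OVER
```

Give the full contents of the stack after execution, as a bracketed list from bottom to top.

PUSH -5  -> -5
PUSH -6  -> -5 -6
DUP      -> -5 -6 -6
MUL      -> -5 36
ADD      -> 31
PUSH -7  -> 31 -7
MUL      -> -217
PUSH -6  -> -217 -6
SUB      -> -211
PUSH -58 -> -211 -58
POP      -> -211
PUSH -8  -> -211 -8
MUL      -> 1688
PUSH 5   -> 1688 5
ADD      -> 1693
PUSH -7  -> 1693 -7
SWAP     -> -7 1693
OVER     -> -7 1693 -7
POP      -> -7 1693
SUB      -> -1700
PUSH 32  -> -1700 32
OVER     -> -1700 32 -1700
ROT      -> 32 -1700 -1700
SUB      -> 32 0
OVER     -> 32 0 32

[32, 0, 32]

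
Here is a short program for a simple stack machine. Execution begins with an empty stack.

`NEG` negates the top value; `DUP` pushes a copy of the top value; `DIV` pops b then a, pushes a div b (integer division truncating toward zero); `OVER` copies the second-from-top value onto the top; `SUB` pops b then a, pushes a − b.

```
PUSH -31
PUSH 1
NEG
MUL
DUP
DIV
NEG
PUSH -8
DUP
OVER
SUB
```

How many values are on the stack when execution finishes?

PUSH -31 -> [-31]
PUSH 1   -> [-31, 1]
NEG      -> [-31, -1]
MUL      -> [31]
DUP      -> [31, 31]
DIV      -> [1]
NEG      -> [-1]
PUSH -8  -> [-1, -8]
DUP      -> [-1, -8, -8]
OVER     -> [-1, -8, -8, -8]
SUB      -> [-1, -8, 0]

3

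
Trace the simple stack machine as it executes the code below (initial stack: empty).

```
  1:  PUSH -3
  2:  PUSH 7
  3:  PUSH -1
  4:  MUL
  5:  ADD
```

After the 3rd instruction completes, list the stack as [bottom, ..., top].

[-3, 7, -1]

PUSH -3  [-3]
PUSH 7   [-3, 7]
PUSH -1  [-3, 7, -1]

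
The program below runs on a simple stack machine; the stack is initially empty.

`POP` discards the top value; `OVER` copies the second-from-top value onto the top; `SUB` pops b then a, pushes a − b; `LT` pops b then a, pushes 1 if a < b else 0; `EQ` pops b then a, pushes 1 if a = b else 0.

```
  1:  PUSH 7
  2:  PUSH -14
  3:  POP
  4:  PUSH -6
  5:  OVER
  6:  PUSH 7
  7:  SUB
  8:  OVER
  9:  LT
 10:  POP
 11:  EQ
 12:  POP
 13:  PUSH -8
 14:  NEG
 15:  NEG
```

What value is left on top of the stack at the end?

PUSH 7   → [7]
PUSH -14 → [7, -14]
POP      → [7]
PUSH -6  → [7, -6]
OVER     → [7, -6, 7]
PUSH 7   → [7, -6, 7, 7]
SUB      → [7, -6, 0]
OVER     → [7, -6, 0, -6]
LT       → [7, -6, 0]
POP      → [7, -6]
EQ       → [0]
POP      → []
PUSH -8  → [-8]
NEG      → [8]
NEG      → [-8]

-8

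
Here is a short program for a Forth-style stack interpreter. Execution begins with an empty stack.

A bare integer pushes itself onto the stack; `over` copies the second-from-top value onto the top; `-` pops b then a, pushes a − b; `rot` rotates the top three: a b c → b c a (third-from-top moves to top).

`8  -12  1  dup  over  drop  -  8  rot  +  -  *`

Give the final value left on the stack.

8    : 8
-12  : 8 -12
1    : 8 -12 1
dup  : 8 -12 1 1
over : 8 -12 1 1 1
drop : 8 -12 1 1
-    : 8 -12 0
8    : 8 -12 0 8
rot  : 8 0 8 -12
+    : 8 0 -4
-    : 8 4
*    : 32

32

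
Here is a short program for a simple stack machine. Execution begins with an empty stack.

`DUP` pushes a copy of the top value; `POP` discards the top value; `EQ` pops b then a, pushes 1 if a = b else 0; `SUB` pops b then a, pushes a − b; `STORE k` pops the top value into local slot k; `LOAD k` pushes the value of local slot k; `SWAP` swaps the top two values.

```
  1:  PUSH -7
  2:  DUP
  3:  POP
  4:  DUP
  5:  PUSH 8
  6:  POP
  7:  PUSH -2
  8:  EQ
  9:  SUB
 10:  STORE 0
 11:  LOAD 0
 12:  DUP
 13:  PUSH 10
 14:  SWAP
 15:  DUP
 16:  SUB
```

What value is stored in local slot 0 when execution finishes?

PUSH -7 : -7
DUP     : -7 -7
POP     : -7
DUP     : -7 -7
PUSH 8  : -7 -7 8
POP     : -7 -7
PUSH -2 : -7 -7 -2
EQ      : -7 0
SUB     : -7
STORE 0 : (empty)
LOAD 0  : -7
DUP     : -7 -7
PUSH 10 : -7 -7 10
SWAP    : -7 10 -7
DUP     : -7 10 -7 -7
SUB     : -7 10 0

-7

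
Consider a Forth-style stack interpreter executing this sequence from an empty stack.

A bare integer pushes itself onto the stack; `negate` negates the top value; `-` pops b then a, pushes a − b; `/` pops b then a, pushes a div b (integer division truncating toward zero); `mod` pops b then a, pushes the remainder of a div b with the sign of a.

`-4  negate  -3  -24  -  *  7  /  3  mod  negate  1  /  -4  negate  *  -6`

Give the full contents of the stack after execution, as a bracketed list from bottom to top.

[0, -6]

-4      [-4]
negate  [4]
-3      [4, -3]
-24     [4, -3, -24]
-       [4, 21]
*       [84]
7       [84, 7]
/       [12]
3       [12, 3]
mod     [0]
negate  [0]
1       [0, 1]
/       [0]
-4      [0, -4]
negate  [0, 4]
*       [0]
-6      [0, -6]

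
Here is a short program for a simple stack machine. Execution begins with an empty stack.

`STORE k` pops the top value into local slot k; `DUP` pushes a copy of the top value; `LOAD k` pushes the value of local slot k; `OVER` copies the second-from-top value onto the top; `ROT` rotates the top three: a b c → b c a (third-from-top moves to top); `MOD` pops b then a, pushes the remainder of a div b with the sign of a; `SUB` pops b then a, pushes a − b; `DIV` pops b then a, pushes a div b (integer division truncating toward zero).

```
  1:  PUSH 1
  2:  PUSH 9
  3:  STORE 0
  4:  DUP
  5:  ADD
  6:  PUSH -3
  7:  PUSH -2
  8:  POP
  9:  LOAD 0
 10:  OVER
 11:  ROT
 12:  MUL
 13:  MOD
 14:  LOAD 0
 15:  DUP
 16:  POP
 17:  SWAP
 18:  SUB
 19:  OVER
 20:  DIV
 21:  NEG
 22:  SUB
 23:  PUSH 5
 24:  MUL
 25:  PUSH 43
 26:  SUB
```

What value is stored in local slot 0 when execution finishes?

9

PUSH 1  : 1
PUSH 9  : 1 9
STORE 0 : 1
DUP     : 1 1
ADD     : 2
PUSH -3 : 2 -3
PUSH -2 : 2 -3 -2
POP     : 2 -3
LOAD 0  : 2 -3 9
OVER    : 2 -3 9 -3
ROT     : 2 9 -3 -3
MUL     : 2 9 9
MOD     : 2 0
LOAD 0  : 2 0 9
DUP     : 2 0 9 9
POP     : 2 0 9
SWAP    : 2 9 0
SUB     : 2 9
OVER    : 2 9 2
DIV     : 2 4
NEG     : 2 -4
SUB     : 6
PUSH 5  : 6 5
MUL     : 30
PUSH 43 : 30 43
SUB     : -13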